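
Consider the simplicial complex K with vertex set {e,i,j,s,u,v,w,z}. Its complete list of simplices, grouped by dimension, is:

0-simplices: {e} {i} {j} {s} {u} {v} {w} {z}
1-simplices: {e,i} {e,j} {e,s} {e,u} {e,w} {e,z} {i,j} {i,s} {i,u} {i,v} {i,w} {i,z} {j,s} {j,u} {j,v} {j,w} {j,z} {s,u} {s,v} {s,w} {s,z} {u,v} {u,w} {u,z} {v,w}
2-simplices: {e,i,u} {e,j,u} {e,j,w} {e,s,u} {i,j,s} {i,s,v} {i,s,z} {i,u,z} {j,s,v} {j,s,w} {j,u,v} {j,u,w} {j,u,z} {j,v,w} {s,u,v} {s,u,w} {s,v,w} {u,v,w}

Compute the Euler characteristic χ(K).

n_0=8 n_1=25 n_2=18
χ=+8−25+18=1

χ(K)=1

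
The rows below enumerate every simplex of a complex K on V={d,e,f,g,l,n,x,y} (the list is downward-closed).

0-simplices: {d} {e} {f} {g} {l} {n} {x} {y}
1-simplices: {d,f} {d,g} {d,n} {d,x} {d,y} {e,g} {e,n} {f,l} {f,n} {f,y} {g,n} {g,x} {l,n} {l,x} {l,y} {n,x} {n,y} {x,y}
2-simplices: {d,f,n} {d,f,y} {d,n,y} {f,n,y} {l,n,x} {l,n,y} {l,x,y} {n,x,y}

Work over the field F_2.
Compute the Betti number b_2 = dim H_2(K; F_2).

b_2=2

n_0=8 n_1=18 n_2=8  [Z2]
∂1: piv[df,dg,dn,dx,dy,eg,fl] rk=7  ker:en,fn,fy,gn,gx,ln,lx,ly,nx,ny,xy
∂2: piv[dfn,dfy,dny,lnx,lny,lxy] rk=6  ker:fny,nxy
b_2=(8−6)−0=2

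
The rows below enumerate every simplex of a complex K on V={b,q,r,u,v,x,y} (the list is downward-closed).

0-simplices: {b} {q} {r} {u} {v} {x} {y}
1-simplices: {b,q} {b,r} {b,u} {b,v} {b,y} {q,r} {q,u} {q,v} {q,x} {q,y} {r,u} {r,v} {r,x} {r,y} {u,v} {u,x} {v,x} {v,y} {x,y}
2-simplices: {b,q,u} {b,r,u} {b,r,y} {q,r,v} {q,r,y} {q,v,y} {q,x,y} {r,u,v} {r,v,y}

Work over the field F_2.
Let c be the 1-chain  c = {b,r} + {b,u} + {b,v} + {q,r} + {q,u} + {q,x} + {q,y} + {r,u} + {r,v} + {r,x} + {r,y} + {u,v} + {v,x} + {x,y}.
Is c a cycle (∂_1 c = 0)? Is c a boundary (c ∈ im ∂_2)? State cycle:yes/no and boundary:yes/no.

cycle:no boundary:no

n_0=7 n_1=19 n_2=9  [Z2]
∂1: piv[bq,br,bu,bv,by,qx] rk=6  ker:qr,qu,qv,qy,ru,rv,rx,ry,uv,ux,vx,vy,xy
∂2: piv[bqu,bru,bry,qrv,qry,qvy,qxy,ruv] rk=8  ker:rvy
∂1c = {b} + {y}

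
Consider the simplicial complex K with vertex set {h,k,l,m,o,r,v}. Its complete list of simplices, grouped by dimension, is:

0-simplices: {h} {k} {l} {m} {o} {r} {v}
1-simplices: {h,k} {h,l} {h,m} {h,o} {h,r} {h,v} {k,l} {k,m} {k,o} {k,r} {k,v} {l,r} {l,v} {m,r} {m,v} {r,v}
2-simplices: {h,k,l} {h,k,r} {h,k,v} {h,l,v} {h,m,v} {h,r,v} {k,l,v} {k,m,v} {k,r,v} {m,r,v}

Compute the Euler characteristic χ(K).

n_0=7 n_1=16 n_2=10
χ=+7−16+10=1

χ(K)=1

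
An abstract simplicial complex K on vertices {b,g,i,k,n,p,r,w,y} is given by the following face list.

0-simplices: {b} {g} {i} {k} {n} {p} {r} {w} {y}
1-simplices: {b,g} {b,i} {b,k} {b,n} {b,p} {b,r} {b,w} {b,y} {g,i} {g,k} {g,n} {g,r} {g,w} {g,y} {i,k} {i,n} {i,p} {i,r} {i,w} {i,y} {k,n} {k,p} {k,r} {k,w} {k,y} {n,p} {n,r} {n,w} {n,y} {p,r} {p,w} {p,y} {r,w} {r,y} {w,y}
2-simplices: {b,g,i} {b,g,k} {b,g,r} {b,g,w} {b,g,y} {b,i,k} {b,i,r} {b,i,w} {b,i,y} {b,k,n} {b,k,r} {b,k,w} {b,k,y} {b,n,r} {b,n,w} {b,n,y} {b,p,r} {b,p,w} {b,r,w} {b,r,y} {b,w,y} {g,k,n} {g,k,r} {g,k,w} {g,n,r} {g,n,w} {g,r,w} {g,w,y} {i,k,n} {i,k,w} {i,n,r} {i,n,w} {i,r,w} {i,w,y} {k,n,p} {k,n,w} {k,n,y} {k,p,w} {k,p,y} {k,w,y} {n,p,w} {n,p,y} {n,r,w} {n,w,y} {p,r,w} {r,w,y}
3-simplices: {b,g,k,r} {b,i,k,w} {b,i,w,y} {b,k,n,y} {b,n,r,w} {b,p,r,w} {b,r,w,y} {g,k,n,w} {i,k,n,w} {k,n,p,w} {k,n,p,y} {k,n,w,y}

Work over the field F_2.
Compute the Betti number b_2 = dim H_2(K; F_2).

b_2=8

n_0=9 n_1=35 n_2=46 n_3=12  [Z2]
∂1: piv[bg,bi,bk,bn,bp,br,bw,by] rk=8  ker:gi,gk,gn,gr,gw,gy,ik,in,ip,ir,iw,iy,kn,kp,kr,kw,ky,np,nr,nw,ny,pr,pw,py,rw,ry,wy
∂2: piv[bgi,bgk,bgr,bgw,bgy,bik,bir,biw,biy,bkn,bkr,bkw,bky,bnr,bnw,bny,bpr,bpw,brw,bry,bwy,gkn,ikn,knp,kpw,kpy] rk=26  ker:gkr,gkw,gnr,gnw,grw,gwy,ikw,inr,inw,irw,iwy,knw,kny,kwy,npw,npy,nrw,nwy,prw,rwy
∂3: piv[bgkr,bikw,biwy,bkny,bnrw,bprw,brwy,gknw,iknw,knpw,knpy,knwy] rk=12
b_2=(46−26)−12=8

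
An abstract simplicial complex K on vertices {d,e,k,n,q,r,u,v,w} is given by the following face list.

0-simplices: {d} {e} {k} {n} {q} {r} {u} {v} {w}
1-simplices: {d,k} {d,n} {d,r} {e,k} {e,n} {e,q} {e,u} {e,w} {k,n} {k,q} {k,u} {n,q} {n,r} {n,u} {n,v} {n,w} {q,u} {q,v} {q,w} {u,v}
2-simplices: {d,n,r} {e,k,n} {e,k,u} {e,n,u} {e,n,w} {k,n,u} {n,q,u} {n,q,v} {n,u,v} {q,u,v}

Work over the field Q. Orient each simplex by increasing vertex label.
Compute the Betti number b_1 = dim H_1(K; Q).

b_1=4

n_0=9 n_1=20 n_2=10  [Q]
∂1: piv[dk,dn,dr,ek,eq,eu,ew,nv] rk=8  ker:en,kn,kq,ku,nq,nr,nu,nw,qu,qv,qw,uv
∂2: piv[dnr,ekn,eku,enu,enw,nqu,nqv,nuv] rk=8  ker:knu,quv
b_1=(20−8)−8=4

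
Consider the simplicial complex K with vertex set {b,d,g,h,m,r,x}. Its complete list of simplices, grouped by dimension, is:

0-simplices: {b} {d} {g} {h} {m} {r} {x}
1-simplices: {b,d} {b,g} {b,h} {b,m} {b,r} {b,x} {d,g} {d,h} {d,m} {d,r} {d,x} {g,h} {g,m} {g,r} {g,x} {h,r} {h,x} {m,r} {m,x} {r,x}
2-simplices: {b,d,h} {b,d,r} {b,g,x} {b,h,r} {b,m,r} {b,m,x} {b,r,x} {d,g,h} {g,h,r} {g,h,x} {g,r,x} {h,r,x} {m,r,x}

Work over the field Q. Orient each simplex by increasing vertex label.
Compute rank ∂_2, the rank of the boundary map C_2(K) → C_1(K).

n_0=7 n_1=20 n_2=13  [Q]
∂1: piv[bd,bg,bh,bm,br,bx] rk=6  ker:dg,dh,dm,dr,dx,gh,gm,gr,gx,hr,hx,mr,mx,rx
∂2: piv[bdh,bdr,bgx,bhr,bmr,bmx,brx,dgh,ghr,ghx,grx] rk=11  ker:hrx,mrx
rk∂_2=11

rank∂_2=11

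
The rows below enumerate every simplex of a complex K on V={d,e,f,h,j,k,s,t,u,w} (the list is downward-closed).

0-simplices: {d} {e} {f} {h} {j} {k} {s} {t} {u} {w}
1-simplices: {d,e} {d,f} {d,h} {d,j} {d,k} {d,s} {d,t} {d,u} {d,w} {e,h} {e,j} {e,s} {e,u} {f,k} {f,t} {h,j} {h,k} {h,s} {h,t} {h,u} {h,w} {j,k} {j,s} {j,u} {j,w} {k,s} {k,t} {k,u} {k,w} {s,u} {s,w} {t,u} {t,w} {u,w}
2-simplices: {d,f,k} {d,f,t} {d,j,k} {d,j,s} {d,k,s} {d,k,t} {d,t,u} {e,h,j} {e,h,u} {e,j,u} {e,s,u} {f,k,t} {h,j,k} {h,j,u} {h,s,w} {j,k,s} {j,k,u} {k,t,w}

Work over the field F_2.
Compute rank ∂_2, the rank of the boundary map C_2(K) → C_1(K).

rank∂_2=15

n_0=10 n_1=34 n_2=18  [Z2]
∂1: piv[de,df,dh,dj,dk,ds,dt,du,dw] rk=9  ker:eh,ej,es,eu,fk,ft,hj,hk,hs,ht,hu,hw,jk,js,ju,jw,ks,kt,ku,kw,su,sw,tu,tw,uw
∂2: piv[dfk,dft,djk,djs,dks,dkt,dtu,ehj,ehu,eju,esu,hjk,hsw,jku,ktw] rk=15  ker:fkt,hju,jks
rk∂_2=15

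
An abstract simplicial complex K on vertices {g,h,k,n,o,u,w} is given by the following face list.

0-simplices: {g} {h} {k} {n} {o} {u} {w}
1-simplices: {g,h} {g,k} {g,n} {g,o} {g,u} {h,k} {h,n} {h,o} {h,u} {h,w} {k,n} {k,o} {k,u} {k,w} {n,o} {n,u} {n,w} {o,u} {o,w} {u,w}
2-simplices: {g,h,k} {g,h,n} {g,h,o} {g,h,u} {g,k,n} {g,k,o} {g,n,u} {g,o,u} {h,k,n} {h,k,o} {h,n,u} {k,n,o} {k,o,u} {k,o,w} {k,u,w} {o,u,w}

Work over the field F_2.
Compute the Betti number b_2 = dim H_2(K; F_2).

n_0=7 n_1=20 n_2=16  [Z2]
∂1: piv[gh,gk,gn,go,gu,hw] rk=6  ker:hk,hn,ho,hu,kn,ko,ku,kw,no,nu,nw,ou,ow,uw
∂2: piv[ghk,ghn,gho,ghu,gkn,gko,gnu,gou,kno,kou,kow,kuw] rk=12  ker:hkn,hko,hnu,ouw
b_2=(16−12)−0=4

b_2=4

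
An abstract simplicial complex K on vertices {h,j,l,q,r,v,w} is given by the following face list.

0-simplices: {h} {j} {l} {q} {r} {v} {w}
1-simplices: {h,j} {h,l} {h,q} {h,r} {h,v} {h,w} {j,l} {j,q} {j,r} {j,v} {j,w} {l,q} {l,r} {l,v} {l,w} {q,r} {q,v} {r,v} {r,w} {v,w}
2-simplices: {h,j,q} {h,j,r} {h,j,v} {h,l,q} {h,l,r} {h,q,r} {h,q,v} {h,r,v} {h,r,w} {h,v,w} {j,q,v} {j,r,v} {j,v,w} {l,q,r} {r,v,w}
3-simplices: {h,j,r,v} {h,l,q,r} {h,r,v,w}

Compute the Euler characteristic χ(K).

χ(K)=-1

n_0=7 n_1=20 n_2=15 n_3=3
χ=+7−20+15−3=-1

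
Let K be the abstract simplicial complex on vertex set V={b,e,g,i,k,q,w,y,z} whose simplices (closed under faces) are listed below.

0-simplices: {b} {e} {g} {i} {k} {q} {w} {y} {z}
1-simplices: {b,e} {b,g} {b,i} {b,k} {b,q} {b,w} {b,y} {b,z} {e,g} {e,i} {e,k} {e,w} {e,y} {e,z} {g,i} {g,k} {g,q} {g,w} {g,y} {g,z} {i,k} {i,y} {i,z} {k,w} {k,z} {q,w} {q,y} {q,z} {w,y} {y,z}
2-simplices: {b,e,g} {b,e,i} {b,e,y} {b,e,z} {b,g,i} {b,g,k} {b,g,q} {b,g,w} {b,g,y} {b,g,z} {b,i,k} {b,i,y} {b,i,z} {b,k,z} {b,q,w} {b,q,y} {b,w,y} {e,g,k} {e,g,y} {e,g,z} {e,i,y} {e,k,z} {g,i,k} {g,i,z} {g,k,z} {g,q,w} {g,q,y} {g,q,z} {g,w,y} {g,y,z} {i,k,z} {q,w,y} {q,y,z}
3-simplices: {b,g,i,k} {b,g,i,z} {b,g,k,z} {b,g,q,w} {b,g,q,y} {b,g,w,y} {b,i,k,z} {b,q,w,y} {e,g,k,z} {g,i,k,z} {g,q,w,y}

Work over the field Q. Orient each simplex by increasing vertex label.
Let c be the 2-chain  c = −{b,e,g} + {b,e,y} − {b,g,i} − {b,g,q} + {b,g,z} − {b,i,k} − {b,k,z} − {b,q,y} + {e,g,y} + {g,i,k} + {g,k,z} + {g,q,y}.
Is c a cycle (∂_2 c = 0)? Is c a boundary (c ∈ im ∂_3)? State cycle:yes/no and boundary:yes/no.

n_0=9 n_1=30 n_2=33 n_3=11  [Q]
∂1: piv[be,bg,bi,bk,bq,bw,by,bz] rk=8  ker:eg,ei,ek,ew,ey,ez,gi,gk,gq,gw,gy,gz,ik,iy,iz,kw,kz,qw,qy,qz,wy,yz
∂2: piv[beg,bei,bey,bez,bgi,bgk,bgq,bgw,bgy,bgz,bik,biy,biz,bkz,bqw,bqy,bwy,egk,gqz,gyz] rk=20  ker:egy,egz,eiy,ekz,gik,giz,gkz,gqw,gqy,gwy,ikz,qwy,qyz
∂3: piv[bgik,bgiz,bgkz,bgqw,bgqy,bgwy,bikz,bqwy,egkz] rk=9  ker:gikz,gqwy
∂2c = 0
c vs im∂3: residual ≠ 0 ⇒ not boundary

cycle:yes boundary:no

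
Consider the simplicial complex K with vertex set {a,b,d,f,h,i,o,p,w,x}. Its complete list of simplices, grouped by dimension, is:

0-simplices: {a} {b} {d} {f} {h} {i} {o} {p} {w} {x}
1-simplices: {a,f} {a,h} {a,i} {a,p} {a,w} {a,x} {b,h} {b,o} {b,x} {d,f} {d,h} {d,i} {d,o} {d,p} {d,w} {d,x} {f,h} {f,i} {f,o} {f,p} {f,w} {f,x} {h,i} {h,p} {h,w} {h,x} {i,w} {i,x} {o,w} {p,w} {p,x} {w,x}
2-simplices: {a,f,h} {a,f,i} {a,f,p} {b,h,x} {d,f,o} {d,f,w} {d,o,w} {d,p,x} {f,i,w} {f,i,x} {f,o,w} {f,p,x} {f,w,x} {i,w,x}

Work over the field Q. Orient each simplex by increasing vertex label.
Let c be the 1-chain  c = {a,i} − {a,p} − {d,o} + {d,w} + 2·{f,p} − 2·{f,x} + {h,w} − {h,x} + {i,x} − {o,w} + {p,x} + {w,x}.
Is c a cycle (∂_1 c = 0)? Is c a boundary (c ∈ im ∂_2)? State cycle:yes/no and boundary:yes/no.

n_0=10 n_1=32 n_2=14  [Q]
∂1: piv[af,ah,ai,ap,aw,ax,bh,bo,df] rk=9  ker:bx,dh,di,do,dp,dw,dx,fh,fi,fo,fp,fw,fx,hi,hp,hw,hx,iw,ix,ow,pw,px,wx
∂2: piv[afh,afi,afp,bhx,dfo,dfw,dow,dpx,fiw,fix,fpx,fwx] rk=12  ker:fow,iwx
∂1c = 0
c vs im∂2: residual ≠ 0 ⇒ not boundary

cycle:yes boundary:no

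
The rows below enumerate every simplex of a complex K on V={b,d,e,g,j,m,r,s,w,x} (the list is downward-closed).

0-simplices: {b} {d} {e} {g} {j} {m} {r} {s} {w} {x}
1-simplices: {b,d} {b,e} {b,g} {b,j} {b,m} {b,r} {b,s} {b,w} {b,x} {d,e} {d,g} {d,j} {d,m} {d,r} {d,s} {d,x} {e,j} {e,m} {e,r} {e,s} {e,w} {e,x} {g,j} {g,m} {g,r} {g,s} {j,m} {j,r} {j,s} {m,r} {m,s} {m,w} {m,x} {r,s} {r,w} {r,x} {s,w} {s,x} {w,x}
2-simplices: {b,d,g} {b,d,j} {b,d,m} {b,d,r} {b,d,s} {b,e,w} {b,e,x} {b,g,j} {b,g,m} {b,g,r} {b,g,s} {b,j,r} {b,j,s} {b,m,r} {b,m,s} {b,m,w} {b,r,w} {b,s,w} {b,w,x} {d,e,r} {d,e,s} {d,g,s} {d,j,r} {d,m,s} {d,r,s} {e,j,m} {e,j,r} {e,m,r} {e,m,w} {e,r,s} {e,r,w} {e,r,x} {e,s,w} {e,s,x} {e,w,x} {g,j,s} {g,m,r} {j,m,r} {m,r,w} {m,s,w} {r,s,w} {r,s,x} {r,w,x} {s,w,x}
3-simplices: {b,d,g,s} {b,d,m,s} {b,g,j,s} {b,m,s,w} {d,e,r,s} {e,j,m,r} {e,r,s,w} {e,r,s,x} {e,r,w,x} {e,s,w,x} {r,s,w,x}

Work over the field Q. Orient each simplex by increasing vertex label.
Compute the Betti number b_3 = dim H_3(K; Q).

b_3=1

n_0=10 n_1=39 n_2=44 n_3=11  [Q]
∂1: piv[bd,be,bg,bj,bm,br,bs,bw,bx] rk=9  ker:de,dg,dj,dm,dr,ds,dx,ej,em,er,es,ew,ex,gj,gm,gr,gs,jm,jr,js,mr,ms,mw,mx,rs,rw,rx,sw,sx,wx
∂2: piv[bdg,bdj,bdm,bdr,bds,bew,bex,bgj,bgm,bgr,bgs,bjr,bjs,bmr,bms,bmw,brw,bsw,bwx,der,des,drs,ejm,ejr,emr,emw,erx,esx] rk=28  ker:dgs,djr,dms,ers,erw,esw,ewx,gjs,gmr,jmr,mrw,msw,rsw,rsx,rwx,swx
∂3: piv[bdgs,bdms,bgjs,bmsw,ders,ejmr,ersw,ersx,erwx,eswx] rk=10  ker:rswx
b_3=(11−10)−0=1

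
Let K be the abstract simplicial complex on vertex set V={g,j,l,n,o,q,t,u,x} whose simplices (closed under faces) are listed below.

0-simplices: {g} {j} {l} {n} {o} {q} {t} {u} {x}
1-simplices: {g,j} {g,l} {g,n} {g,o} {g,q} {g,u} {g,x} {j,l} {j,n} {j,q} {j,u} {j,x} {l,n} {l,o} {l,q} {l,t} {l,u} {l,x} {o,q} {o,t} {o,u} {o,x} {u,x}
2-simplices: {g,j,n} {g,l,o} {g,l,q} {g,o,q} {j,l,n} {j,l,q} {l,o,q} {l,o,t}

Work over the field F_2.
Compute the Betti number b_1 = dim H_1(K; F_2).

n_0=9 n_1=23 n_2=8  [Z2]
∂1: piv[gj,gl,gn,go,gq,gu,gx,lt] rk=8  ker:jl,jn,jq,ju,jx,ln,lo,lq,lu,lx,oq,ot,ou,ox,ux
∂2: piv[gjn,glo,glq,goq,jln,jlq,lot] rk=7  ker:loq
b_1=(23−8)−7=8

b_1=8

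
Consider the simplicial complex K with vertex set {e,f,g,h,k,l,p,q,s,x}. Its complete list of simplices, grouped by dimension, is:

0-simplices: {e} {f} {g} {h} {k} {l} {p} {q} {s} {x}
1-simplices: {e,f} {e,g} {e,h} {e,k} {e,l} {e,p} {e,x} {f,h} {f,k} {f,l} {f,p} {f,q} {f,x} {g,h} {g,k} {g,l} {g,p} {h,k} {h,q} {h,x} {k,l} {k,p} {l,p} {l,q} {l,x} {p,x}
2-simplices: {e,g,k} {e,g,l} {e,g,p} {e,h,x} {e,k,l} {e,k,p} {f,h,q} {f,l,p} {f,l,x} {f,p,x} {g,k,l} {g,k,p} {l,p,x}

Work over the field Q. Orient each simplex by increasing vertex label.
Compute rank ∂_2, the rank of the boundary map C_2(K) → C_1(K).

n_0=10 n_1=26 n_2=13  [Q]
∂1: piv[ef,eg,eh,ek,el,ep,ex,fq] rk=8  ker:fh,fk,fl,fp,fx,gh,gk,gl,gp,hk,hq,hx,kl,kp,lp,lq,lx,px
∂2: piv[egk,egl,egp,ehx,ekl,ekp,fhq,flp,flx,fpx] rk=10  ker:gkl,gkp,lpx
rk∂_2=10

rank∂_2=10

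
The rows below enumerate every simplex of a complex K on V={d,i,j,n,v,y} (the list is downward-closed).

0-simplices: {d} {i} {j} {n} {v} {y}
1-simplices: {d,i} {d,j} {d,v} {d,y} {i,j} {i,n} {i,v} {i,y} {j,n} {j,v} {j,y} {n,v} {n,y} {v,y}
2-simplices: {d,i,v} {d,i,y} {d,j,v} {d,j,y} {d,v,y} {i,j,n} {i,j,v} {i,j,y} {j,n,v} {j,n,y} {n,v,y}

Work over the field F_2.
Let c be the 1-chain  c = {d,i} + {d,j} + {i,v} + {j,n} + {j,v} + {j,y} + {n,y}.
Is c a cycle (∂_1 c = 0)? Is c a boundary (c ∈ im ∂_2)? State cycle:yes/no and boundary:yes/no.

n_0=6 n_1=14 n_2=11  [Z2]
∂1: piv[di,dj,dv,dy,in] rk=5  ker:ij,iv,iy,jn,jv,jy,nv,ny,vy
∂2: piv[div,diy,djv,djy,dvy,ijn,ijv,jnv,jny] rk=9  ker:ijy,nvy
∂1c = 0
c vs im∂2: reduces to 0 ⇒ boundary

cycle:yes boundary:yes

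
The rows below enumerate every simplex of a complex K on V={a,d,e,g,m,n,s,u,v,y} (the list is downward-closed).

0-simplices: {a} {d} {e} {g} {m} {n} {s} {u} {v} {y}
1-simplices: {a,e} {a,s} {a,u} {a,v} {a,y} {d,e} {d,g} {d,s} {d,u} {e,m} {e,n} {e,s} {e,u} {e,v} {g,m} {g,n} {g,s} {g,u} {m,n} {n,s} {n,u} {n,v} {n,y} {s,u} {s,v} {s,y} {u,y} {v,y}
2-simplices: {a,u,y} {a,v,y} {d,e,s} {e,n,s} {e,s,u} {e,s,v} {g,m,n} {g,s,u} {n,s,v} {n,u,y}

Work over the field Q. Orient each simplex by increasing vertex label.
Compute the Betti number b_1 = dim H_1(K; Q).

b_1=9

n_0=10 n_1=28 n_2=10  [Q]
∂1: piv[ae,as,au,av,ay,de,dg,em,en] rk=9  ker:ds,du,es,eu,ev,gm,gn,gs,gu,mn,ns,nu,nv,ny,su,sv,sy,uy,vy
∂2: piv[auy,avy,des,ens,esu,esv,gmn,gsu,nsv,nuy] rk=10
b_1=(28−9)−10=9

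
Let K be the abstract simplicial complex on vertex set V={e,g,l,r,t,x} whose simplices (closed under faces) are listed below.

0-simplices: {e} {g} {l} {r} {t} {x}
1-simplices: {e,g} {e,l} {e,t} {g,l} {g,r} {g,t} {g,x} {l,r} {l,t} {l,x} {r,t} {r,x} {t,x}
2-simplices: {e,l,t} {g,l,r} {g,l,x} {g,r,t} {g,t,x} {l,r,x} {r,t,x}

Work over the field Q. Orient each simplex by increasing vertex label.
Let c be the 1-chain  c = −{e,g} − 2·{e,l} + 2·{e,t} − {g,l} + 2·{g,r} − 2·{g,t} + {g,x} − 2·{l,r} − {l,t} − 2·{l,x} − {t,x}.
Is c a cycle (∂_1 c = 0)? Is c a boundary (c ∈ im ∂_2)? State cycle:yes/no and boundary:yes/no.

n_0=6 n_1=13 n_2=7  [Q]
∂1: piv[eg,el,et,gr,gx] rk=5  ker:gl,gt,lr,lt,lx,rt,rx,tx
∂2: piv[elt,glr,glx,grt,gtx,lrx] rk=6  ker:rtx
∂1c = {e} − {g} + 2·{l} − 2·{x}

cycle:no boundary:no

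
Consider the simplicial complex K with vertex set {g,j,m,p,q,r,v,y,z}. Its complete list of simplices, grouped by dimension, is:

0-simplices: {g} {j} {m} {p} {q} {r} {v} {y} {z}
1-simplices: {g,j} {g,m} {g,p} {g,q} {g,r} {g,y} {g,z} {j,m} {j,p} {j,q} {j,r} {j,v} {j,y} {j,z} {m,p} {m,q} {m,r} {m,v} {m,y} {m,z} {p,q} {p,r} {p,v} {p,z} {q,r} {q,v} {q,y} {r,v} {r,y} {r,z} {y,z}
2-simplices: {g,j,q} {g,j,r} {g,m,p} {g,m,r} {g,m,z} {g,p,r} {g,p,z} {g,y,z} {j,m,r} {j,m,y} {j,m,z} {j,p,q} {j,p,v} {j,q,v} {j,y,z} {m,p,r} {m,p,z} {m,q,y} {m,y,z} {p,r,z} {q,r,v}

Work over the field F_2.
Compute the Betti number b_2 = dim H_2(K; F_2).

n_0=9 n_1=31 n_2=21  [Z2]
∂1: piv[gj,gm,gp,gq,gr,gy,gz,jv] rk=8  ker:jm,jp,jq,jr,jy,jz,mp,mq,mr,mv,my,mz,pq,pr,pv,pz,qr,qv,qy,rv,ry,rz,yz
∂2: piv[gjq,gjr,gmp,gmr,gmz,gpr,gpz,gyz,jmr,jmy,jmz,jpq,jpv,jqv,jyz,mqy,prz,qrv] rk=18  ker:mpr,mpz,myz
b_2=(21−18)−0=3

b_2=3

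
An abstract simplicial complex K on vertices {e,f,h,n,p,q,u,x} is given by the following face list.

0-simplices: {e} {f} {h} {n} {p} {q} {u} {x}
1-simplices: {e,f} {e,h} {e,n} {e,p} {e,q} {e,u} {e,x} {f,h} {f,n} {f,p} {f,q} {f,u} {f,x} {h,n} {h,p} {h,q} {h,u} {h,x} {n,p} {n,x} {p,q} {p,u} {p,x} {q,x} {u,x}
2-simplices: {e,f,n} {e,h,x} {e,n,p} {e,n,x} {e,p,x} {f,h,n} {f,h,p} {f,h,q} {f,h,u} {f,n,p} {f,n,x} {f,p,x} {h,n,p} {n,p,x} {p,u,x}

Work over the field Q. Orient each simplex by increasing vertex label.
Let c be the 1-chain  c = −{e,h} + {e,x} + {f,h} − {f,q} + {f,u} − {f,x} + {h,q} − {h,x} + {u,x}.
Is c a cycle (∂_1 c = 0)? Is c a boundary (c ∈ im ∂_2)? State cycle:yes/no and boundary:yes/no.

n_0=8 n_1=25 n_2=15  [Q]
∂1: piv[ef,eh,en,ep,eq,eu,ex] rk=7  ker:fh,fn,fp,fq,fu,fx,hn,hp,hq,hu,hx,np,nx,pq,pu,px,qx,ux
∂2: piv[efn,ehx,enp,enx,epx,fhn,fhp,fhq,fhu,fnp,fnx,pux] rk=12  ker:fpx,hnp,npx
∂1c = 0
c vs im∂2: residual ≠ 0 ⇒ not boundary

cycle:yes boundary:no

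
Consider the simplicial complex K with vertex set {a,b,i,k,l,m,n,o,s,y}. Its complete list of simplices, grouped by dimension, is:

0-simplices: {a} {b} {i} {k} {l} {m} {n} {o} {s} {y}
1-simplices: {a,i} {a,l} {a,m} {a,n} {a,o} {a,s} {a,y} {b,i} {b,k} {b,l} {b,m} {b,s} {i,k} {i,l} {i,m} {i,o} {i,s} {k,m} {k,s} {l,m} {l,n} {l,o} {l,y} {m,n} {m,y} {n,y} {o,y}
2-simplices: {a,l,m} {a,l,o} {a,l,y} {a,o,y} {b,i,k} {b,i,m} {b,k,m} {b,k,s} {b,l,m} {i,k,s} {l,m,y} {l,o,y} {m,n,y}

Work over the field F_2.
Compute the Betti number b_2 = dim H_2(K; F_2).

n_0=10 n_1=27 n_2=13  [Z2]
∂1: piv[ai,al,am,an,ao,as,ay,bi,bk] rk=9  ker:bl,bm,bs,ik,il,im,io,is,km,ks,lm,ln,lo,ly,mn,my,ny,oy
∂2: piv[alm,alo,aly,aoy,bik,bim,bkm,bks,blm,iks,lmy,mny] rk=12  ker:loy
b_2=(13−12)−0=1

b_2=1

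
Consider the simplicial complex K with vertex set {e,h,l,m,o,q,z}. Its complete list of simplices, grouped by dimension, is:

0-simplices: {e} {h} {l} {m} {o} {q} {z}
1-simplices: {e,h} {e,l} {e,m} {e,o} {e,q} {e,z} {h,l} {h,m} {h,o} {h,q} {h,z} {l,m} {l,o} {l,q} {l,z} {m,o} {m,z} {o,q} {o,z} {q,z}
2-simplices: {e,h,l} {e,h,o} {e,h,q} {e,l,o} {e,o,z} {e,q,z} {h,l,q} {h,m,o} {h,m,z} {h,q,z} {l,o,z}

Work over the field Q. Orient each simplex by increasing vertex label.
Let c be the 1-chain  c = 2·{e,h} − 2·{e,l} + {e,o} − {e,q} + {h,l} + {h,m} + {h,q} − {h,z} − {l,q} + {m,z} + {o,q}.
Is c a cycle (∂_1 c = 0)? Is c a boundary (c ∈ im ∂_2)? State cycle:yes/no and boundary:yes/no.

cycle:yes boundary:no

n_0=7 n_1=20 n_2=11  [Q]
∂1: piv[eh,el,em,eo,eq,ez] rk=6  ker:hl,hm,ho,hq,hz,lm,lo,lq,lz,mo,mz,oq,oz,qz
∂2: piv[ehl,eho,ehq,elo,eoz,eqz,hlq,hmo,hmz,hqz,loz] rk=11
∂1c = 0
c vs im∂2: residual ≠ 0 ⇒ not boundary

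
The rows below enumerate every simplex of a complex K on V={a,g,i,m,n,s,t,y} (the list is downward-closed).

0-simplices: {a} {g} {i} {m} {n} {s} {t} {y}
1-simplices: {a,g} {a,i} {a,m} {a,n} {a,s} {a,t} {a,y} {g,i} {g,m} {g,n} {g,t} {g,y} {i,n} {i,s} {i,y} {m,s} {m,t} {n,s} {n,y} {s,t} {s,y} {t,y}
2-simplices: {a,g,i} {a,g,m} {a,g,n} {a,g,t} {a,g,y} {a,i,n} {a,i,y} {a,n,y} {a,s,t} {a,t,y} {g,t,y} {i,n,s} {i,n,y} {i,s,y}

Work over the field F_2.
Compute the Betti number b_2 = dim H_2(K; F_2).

n_0=8 n_1=22 n_2=14  [Z2]
∂1: piv[ag,ai,am,an,as,at,ay] rk=7  ker:gi,gm,gn,gt,gy,in,is,iy,ms,mt,ns,ny,st,sy,ty
∂2: piv[agi,agm,agn,agt,agy,ain,aiy,any,ast,aty,ins,isy] rk=12  ker:gty,iny
b_2=(14−12)−0=2

b_2=2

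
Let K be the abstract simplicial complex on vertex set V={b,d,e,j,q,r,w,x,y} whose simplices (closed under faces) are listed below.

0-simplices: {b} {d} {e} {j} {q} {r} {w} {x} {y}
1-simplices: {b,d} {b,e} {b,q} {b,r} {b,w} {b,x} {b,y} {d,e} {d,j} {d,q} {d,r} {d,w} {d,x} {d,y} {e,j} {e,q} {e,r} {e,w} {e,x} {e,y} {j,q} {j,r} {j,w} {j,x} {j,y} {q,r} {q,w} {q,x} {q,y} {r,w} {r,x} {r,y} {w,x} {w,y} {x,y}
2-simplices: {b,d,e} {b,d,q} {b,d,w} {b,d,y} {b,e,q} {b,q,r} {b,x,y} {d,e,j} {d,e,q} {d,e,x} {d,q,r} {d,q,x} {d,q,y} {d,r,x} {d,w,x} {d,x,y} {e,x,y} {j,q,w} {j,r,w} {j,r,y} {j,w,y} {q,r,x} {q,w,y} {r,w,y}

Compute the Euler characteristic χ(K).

χ(K)=-2

n_0=9 n_1=35 n_2=24
χ=+9−35+24=-2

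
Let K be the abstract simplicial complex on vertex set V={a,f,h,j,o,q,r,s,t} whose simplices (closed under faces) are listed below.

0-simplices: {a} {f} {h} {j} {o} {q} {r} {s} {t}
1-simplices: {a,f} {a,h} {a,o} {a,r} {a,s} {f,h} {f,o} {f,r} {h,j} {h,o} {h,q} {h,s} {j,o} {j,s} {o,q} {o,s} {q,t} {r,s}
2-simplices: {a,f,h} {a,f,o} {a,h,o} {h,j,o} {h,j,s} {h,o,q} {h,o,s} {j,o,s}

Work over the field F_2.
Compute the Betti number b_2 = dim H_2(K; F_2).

n_0=9 n_1=18 n_2=8  [Z2]
∂1: piv[af,ah,ao,ar,as,hj,hq,qt] rk=8  ker:fh,fo,fr,ho,hs,jo,js,oq,os,rs
∂2: piv[afh,afo,aho,hjo,hjs,hoq,hos] rk=7  ker:jos
b_2=(8−7)−0=1

b_2=1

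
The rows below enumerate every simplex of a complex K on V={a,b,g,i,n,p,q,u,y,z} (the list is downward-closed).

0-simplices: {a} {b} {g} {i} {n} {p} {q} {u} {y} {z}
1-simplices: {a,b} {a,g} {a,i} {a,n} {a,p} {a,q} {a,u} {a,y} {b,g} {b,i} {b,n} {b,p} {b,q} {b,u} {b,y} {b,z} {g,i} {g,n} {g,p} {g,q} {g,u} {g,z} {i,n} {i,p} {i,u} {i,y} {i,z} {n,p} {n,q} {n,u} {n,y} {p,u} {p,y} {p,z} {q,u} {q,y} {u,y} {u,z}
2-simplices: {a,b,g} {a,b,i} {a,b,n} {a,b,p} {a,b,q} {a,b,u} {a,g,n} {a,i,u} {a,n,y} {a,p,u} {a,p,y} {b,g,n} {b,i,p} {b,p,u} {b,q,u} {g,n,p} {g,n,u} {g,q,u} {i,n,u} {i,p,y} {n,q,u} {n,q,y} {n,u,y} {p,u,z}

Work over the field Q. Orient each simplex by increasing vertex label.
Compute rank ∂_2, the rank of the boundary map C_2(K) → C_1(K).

rank∂_2=22

n_0=10 n_1=38 n_2=24  [Q]
∂1: piv[ab,ag,ai,an,ap,aq,au,ay,bz] rk=9  ker:bg,bi,bn,bp,bq,bu,by,gi,gn,gp,gq,gu,gz,in,ip,iu,iy,iz,np,nq,nu,ny,pu,py,pz,qu,qy,uy,uz
∂2: piv[abg,abi,abn,abp,abq,abu,agn,aiu,any,apu,apy,bip,bqu,gnp,gnu,gqu,inu,ipy,nqu,nqy,nuy,puz] rk=22  ker:bgn,bpu
rk∂_2=22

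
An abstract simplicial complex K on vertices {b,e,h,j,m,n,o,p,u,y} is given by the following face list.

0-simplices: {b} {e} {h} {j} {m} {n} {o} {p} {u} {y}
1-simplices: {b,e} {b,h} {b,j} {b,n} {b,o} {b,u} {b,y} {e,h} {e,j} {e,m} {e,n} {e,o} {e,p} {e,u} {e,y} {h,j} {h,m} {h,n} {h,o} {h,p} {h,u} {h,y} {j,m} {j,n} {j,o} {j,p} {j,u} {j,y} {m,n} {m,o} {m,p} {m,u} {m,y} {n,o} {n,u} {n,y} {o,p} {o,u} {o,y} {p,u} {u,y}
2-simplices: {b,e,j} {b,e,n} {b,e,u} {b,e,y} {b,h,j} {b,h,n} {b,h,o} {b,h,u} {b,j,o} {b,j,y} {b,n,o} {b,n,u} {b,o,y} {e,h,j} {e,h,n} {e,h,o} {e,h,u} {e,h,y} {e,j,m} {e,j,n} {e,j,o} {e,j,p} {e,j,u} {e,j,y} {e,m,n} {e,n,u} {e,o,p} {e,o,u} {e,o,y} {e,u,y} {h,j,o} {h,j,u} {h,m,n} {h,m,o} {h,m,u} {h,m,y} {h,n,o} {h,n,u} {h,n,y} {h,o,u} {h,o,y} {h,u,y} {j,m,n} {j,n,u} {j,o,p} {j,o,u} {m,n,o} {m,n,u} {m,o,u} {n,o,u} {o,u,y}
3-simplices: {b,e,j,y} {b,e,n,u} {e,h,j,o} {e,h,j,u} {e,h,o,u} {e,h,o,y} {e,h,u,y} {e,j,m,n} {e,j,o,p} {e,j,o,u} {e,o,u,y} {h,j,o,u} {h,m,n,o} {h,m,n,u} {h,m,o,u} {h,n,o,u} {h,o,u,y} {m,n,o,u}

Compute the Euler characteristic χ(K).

n_0=10 n_1=41 n_2=51 n_3=18
χ=+10−41+51−18=2

χ(K)=2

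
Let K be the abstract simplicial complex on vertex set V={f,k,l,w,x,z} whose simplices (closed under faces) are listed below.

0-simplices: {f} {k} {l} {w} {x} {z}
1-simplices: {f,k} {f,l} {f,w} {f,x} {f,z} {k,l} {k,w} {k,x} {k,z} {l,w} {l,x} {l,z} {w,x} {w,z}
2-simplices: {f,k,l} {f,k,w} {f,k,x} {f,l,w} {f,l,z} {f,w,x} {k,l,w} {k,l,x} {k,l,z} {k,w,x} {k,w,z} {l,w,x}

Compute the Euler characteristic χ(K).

χ(K)=4

n_0=6 n_1=14 n_2=12
χ=+6−14+12=4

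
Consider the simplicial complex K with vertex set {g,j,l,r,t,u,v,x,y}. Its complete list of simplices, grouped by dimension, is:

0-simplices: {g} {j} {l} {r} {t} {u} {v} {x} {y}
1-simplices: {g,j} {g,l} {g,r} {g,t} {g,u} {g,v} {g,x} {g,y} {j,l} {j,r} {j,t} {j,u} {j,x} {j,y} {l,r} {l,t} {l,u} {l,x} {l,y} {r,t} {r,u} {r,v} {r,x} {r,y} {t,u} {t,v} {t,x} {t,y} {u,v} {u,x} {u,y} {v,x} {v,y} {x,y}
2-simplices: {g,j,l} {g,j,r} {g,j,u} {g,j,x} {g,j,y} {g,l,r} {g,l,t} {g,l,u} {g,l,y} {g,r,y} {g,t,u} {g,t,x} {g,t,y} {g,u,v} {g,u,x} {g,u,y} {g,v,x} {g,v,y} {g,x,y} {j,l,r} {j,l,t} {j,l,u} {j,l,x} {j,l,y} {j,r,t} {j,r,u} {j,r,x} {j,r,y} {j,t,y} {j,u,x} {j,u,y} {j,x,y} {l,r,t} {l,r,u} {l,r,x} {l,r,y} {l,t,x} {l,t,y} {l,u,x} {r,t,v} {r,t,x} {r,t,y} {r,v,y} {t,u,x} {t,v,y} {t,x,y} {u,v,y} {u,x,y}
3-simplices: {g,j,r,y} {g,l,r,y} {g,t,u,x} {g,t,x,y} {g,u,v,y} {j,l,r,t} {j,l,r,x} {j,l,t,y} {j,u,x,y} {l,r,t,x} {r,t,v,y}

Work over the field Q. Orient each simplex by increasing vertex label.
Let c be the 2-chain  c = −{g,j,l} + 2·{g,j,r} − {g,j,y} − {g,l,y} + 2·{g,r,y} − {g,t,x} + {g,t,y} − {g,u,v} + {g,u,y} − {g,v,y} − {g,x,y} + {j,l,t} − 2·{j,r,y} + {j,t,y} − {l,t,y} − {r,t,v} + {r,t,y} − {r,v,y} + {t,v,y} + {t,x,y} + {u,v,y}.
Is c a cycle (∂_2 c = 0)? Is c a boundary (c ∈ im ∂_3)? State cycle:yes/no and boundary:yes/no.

cycle:yes boundary:no

n_0=9 n_1=34 n_2=48 n_3=11  [Q]
∂1: piv[gj,gl,gr,gt,gu,gv,gx,gy] rk=8  ker:jl,jr,jt,ju,jx,jy,lr,lt,lu,lx,ly,rt,ru,rv,rx,ry,tu,tv,tx,ty,uv,ux,uy,vx,vy,xy
∂2: piv[gjl,gjr,gju,gjx,gjy,glr,glt,glu,gly,gry,gtu,gtx,gty,guv,gux,guy,gvx,gvy,gxy,jlt,jlx,jrt,jru,jrx,rtv,rvy] rk=26  ker:jlr,jlu,jly,jry,jty,jux,juy,jxy,lrt,lru,lrx,lry,ltx,lty,lux,rtx,rty,tux,tvy,txy,uvy,uxy
∂3: piv[gjry,glry,gtux,gtxy,guvy,jlrt,jlrx,jlty,juxy,lrtx,rtvy] rk=11
∂2c = 0
c vs im∂3: residual ≠ 0 ⇒ not boundary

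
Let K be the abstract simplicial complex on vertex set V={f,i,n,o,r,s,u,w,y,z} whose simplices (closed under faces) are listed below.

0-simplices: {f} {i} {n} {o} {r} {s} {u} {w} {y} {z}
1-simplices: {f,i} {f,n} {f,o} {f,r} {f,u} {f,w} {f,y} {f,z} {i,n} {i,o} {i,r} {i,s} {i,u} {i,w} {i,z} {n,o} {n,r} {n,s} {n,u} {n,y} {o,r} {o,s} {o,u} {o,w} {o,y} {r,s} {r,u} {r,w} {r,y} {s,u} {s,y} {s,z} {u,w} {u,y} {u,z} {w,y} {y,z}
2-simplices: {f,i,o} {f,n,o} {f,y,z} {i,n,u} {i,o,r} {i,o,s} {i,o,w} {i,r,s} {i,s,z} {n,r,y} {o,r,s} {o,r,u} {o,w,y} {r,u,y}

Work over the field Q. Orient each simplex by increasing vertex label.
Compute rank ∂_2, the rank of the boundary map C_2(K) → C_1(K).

rank∂_2=13

n_0=10 n_1=37 n_2=14  [Q]
∂1: piv[fi,fn,fo,fr,fu,fw,fy,fz,is] rk=9  ker:in,io,ir,iu,iw,iz,no,nr,ns,nu,ny,or,os,ou,ow,oy,rs,ru,rw,ry,su,sy,sz,uw,uy,uz,wy,yz
∂2: piv[fio,fno,fyz,inu,ior,ios,iow,irs,isz,nry,oru,owy,ruy] rk=13  ker:ors
rk∂_2=13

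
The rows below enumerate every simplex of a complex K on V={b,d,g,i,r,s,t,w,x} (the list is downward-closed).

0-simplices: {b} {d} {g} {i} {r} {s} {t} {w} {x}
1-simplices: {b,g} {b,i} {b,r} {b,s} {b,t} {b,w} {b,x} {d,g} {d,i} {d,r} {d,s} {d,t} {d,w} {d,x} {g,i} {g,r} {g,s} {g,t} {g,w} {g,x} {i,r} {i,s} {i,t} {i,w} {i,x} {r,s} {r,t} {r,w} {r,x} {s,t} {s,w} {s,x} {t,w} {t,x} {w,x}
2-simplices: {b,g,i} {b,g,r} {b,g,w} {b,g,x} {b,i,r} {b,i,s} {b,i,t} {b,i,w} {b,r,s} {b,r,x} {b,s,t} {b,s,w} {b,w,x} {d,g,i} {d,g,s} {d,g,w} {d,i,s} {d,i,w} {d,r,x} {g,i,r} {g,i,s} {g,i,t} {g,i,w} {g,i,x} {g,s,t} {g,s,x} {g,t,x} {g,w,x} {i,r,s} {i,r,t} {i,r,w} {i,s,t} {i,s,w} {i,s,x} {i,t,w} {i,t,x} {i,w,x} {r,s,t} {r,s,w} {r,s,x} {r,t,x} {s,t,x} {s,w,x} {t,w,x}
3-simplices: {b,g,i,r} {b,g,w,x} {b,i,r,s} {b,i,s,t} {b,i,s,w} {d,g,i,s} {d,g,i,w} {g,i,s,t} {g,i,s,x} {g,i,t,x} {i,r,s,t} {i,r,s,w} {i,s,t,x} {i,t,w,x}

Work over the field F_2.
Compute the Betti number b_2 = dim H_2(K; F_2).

n_0=9 n_1=35 n_2=44 n_3=14  [Z2]
∂1: piv[bg,bi,br,bs,bt,bw,bx,dg] rk=8  ker:di,dr,ds,dt,dw,dx,gi,gr,gs,gt,gw,gx,ir,is,it,iw,ix,rs,rt,rw,rx,st,sw,sx,tw,tx,wx
∂2: piv[bgi,bgr,bgw,bgx,bir,bis,bit,biw,brs,brx,bst,bsw,bwx,dgi,dgs,dgw,dis,drx,git,gix,gsx,gtx,irt,irw,itw] rk=25  ker:diw,gir,gis,giw,gst,gwx,irs,ist,isw,isx,itx,iwx,rst,rsw,rsx,rtx,stx,swx,twx
∂3: piv[bgir,bgwx,birs,bist,bisw,dgis,dgiw,gist,gisx,gitx,irst,irsw,istx,itwx] rk=14
b_2=(44−25)−14=5

b_2=5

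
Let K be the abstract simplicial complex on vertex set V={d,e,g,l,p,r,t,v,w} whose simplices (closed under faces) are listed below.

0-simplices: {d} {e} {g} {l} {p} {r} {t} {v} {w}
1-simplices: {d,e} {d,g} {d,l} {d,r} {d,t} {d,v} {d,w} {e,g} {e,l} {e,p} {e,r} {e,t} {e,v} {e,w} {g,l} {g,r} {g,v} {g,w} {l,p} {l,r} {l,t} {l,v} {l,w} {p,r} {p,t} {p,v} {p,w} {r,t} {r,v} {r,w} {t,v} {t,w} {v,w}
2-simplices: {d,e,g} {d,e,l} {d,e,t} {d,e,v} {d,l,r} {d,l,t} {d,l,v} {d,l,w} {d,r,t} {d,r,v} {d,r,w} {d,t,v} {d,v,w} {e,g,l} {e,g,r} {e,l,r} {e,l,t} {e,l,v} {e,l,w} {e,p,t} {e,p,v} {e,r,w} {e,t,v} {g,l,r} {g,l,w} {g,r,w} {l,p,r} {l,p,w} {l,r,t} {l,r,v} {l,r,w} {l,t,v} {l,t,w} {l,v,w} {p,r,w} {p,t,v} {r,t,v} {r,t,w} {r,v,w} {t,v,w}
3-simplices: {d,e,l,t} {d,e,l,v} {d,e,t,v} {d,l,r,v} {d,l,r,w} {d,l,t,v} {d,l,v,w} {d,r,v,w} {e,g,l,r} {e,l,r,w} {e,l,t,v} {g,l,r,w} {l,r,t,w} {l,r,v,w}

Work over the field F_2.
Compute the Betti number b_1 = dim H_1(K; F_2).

b_1=2

n_0=9 n_1=33 n_2=40 n_3=14  [Z2]
∂1: piv[de,dg,dl,dr,dt,dv,dw,ep] rk=8  ker:eg,el,er,et,ev,ew,gl,gr,gv,gw,lp,lr,lt,lv,lw,pr,pt,pv,pw,rt,rv,rw,tv,tw,vw
∂2: piv[deg,del,det,dev,dlr,dlt,dlv,dlw,drt,drv,drw,dtv,dvw,egl,egr,elr,elw,ept,epv,glw,lpr,lpw,ltw] rk=23  ker:elt,elv,erw,etv,glr,grw,lrt,lrv,lrw,ltv,lvw,prw,ptv,rtv,rtw,rvw,tvw
∂3: piv[delt,delv,detv,dlrv,dlrw,dltv,dlvw,drvw,eglr,elrw,glrw,lrtw] rk=12  ker:eltv,lrvw
b_1=(33−8)−23=2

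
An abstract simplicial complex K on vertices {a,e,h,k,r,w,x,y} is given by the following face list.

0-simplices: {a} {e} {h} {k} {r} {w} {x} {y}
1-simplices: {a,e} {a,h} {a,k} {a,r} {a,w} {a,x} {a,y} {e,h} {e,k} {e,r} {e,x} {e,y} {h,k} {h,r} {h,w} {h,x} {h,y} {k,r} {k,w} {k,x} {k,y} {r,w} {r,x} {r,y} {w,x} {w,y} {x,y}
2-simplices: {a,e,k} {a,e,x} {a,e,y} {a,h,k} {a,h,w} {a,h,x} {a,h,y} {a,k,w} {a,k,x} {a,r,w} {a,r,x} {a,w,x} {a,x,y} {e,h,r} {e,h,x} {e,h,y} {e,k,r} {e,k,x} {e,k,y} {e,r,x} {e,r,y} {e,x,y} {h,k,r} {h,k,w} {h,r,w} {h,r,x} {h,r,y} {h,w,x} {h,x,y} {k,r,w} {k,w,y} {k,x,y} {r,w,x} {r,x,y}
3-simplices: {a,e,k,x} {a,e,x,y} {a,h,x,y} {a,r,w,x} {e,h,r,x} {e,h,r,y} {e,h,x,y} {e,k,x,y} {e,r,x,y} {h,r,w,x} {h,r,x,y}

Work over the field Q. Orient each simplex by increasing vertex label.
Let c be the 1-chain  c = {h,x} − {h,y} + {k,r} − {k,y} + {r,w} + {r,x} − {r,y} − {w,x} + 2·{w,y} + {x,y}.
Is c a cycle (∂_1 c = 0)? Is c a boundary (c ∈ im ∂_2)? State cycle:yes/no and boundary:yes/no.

cycle:yes boundary:yes

n_0=8 n_1=27 n_2=34 n_3=11  [Q]
∂1: piv[ae,ah,ak,ar,aw,ax,ay] rk=7  ker:eh,ek,er,ex,ey,hk,hr,hw,hx,hy,kr,kw,kx,ky,rw,rx,ry,wx,wy,xy
∂2: piv[aek,aex,aey,ahk,ahw,ahx,ahy,akw,akx,arw,arx,awx,axy,ehr,ehx,ekr,eky,erx,ery,kwy] rk=20  ker:ehy,ekx,exy,hkr,hkw,hrw,hrx,hry,hwx,hxy,krw,kxy,rwx,rxy
∂3: piv[aekx,aexy,ahxy,arwx,ehrx,ehry,ehxy,ekxy,erxy,hrwx] rk=10  ker:hrxy
∂1c = 0
c vs im∂2: reduces to 0 ⇒ boundary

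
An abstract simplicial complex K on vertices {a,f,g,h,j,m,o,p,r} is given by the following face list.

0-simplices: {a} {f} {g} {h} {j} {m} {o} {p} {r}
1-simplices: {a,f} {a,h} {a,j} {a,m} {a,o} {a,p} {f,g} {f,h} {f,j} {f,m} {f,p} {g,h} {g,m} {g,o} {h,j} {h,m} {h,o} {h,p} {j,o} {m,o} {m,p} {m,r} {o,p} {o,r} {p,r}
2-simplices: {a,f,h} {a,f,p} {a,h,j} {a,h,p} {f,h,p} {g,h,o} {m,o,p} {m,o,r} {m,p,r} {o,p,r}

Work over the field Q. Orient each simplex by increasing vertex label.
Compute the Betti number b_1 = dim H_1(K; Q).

n_0=9 n_1=25 n_2=10  [Q]
∂1: piv[af,ah,aj,am,ao,ap,fg,mr] rk=8  ker:fh,fj,fm,fp,gh,gm,go,hj,hm,ho,hp,jo,mo,mp,op,or,pr
∂2: piv[afh,afp,ahj,ahp,gho,mop,mor,mpr] rk=8  ker:fhp,opr
b_1=(25−8)−8=9

b_1=9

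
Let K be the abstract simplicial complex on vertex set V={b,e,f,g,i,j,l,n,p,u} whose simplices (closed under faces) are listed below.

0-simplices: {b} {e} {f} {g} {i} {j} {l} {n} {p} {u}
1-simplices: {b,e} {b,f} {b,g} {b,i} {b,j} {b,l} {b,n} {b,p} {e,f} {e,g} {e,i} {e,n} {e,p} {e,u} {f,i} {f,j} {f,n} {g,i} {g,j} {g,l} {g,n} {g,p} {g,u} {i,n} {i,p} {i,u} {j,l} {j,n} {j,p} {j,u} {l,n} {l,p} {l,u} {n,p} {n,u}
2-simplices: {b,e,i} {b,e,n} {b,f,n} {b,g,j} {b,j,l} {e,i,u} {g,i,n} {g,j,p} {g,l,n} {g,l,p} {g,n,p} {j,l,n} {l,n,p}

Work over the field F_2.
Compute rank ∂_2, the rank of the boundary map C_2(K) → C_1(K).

n_0=10 n_1=35 n_2=13  [Z2]
∂1: piv[be,bf,bg,bi,bj,bl,bn,bp,eu] rk=9  ker:ef,eg,ei,en,ep,fi,fj,fn,gi,gj,gl,gn,gp,gu,in,ip,iu,jl,jn,jp,ju,ln,lp,lu,np,nu
∂2: piv[bei,ben,bfn,bgj,bjl,eiu,gin,gjp,gln,glp,gnp,jln] rk=12  ker:lnp
rk∂_2=12

rank∂_2=12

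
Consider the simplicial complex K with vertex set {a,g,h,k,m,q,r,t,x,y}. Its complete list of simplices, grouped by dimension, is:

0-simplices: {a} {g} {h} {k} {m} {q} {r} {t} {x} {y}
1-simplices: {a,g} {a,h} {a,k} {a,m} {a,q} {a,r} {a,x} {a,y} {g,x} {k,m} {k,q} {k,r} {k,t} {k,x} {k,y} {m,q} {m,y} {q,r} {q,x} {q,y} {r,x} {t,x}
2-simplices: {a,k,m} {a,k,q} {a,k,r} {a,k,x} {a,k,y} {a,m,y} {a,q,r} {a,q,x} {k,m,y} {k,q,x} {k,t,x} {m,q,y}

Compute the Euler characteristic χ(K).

χ(K)=0

n_0=10 n_1=22 n_2=12
χ=+10−22+12=0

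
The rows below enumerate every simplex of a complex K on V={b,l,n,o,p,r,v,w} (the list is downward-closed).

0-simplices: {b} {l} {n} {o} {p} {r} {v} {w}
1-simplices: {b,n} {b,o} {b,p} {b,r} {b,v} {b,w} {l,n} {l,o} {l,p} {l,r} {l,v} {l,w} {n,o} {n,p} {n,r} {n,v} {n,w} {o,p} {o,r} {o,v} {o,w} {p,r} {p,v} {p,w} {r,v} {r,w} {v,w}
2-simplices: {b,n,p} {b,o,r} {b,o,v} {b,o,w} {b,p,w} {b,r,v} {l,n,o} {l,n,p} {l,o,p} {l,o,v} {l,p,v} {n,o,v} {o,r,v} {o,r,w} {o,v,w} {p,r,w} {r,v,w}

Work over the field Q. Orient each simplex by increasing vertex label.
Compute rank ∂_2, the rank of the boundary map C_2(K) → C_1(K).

rank∂_2=15

n_0=8 n_1=27 n_2=17  [Q]
∂1: piv[bn,bo,bp,br,bv,bw,ln] rk=7  ker:lo,lp,lr,lv,lw,no,np,nr,nv,nw,op,or,ov,ow,pr,pv,pw,rv,rw,vw
∂2: piv[bnp,bor,bov,bow,bpw,brv,lno,lnp,lop,lov,lpv,nov,orw,ovw,prw] rk=15  ker:orv,rvw
rk∂_2=15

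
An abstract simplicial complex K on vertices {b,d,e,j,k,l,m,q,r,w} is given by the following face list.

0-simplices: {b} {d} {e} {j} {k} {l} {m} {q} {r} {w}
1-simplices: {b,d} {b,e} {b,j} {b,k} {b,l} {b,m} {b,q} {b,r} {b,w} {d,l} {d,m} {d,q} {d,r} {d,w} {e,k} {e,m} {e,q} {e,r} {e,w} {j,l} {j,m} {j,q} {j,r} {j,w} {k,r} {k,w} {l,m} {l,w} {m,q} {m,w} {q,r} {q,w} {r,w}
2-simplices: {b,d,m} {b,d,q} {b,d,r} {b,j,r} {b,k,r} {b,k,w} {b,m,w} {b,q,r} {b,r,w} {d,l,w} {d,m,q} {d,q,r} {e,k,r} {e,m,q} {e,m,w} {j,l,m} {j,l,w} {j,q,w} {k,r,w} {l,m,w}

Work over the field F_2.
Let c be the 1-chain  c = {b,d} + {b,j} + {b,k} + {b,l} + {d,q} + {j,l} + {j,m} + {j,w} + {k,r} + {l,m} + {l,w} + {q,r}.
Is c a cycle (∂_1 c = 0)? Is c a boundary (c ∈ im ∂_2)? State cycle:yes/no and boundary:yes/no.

n_0=10 n_1=33 n_2=20  [Z2]
∂1: piv[bd,be,bj,bk,bl,bm,bq,br,bw] rk=9  ker:dl,dm,dq,dr,dw,ek,em,eq,er,ew,jl,jm,jq,jr,jw,kr,kw,lm,lw,mq,mw,qr,qw,rw
∂2: piv[bdm,bdq,bdr,bjr,bkr,bkw,bmw,bqr,brw,dlw,dmq,ekr,emq,emw,jlm,jlw,jqw,lmw] rk=18  ker:dqr,krw
∂1c = 0
c vs im∂2: residual ≠ 0 ⇒ not boundary

cycle:yes boundary:no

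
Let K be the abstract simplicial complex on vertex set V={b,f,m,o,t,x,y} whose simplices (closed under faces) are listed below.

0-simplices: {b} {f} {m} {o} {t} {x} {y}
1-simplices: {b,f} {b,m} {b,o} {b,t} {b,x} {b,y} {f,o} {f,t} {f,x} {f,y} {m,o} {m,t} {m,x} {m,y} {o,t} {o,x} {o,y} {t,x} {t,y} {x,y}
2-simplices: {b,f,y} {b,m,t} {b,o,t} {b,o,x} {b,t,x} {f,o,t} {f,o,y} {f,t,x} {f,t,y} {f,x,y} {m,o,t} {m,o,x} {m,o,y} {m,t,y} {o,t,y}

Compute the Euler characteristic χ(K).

n_0=7 n_1=20 n_2=15
χ=+7−20+15=2

χ(K)=2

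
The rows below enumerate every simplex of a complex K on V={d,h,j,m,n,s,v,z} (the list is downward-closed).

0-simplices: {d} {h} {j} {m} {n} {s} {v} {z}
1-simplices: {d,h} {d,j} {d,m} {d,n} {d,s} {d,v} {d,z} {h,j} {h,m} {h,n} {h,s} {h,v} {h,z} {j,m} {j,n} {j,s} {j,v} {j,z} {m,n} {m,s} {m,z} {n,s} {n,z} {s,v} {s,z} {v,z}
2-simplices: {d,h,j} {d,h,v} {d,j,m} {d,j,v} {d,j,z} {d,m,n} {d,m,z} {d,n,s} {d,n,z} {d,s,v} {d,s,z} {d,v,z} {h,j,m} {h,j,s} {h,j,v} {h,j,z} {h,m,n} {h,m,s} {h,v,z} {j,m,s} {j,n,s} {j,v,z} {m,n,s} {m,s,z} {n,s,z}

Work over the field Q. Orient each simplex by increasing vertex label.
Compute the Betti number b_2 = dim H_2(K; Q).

n_0=8 n_1=26 n_2=25  [Q]
∂1: piv[dh,dj,dm,dn,ds,dv,dz] rk=7  ker:hj,hm,hn,hs,hv,hz,jm,jn,js,jv,jz,mn,ms,mz,ns,nz,sv,sz,vz
∂2: piv[dhj,dhv,djm,djv,djz,dmn,dmz,dns,dnz,dsv,dsz,dvz,hjm,hjs,hjz,hmn,hms,jns,mns] rk=19  ker:hjv,hvz,jms,jvz,msz,nsz
b_2=(25−19)−0=6

b_2=6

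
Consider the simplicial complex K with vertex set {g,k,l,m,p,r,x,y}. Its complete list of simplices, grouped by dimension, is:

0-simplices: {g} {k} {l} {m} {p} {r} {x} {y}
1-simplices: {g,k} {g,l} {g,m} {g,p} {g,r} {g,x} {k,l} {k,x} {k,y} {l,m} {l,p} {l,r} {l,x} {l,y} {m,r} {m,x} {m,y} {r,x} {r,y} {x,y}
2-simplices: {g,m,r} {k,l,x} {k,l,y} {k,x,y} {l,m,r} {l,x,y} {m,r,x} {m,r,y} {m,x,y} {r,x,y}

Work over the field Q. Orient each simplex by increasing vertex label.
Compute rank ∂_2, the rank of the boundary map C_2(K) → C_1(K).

n_0=8 n_1=20 n_2=10  [Q]
∂1: piv[gk,gl,gm,gp,gr,gx,ky] rk=7  ker:kl,kx,lm,lp,lr,lx,ly,mr,mx,my,rx,ry,xy
∂2: piv[gmr,klx,kly,kxy,lmr,mrx,mry,mxy] rk=8  ker:lxy,rxy
rk∂_2=8

rank∂_2=8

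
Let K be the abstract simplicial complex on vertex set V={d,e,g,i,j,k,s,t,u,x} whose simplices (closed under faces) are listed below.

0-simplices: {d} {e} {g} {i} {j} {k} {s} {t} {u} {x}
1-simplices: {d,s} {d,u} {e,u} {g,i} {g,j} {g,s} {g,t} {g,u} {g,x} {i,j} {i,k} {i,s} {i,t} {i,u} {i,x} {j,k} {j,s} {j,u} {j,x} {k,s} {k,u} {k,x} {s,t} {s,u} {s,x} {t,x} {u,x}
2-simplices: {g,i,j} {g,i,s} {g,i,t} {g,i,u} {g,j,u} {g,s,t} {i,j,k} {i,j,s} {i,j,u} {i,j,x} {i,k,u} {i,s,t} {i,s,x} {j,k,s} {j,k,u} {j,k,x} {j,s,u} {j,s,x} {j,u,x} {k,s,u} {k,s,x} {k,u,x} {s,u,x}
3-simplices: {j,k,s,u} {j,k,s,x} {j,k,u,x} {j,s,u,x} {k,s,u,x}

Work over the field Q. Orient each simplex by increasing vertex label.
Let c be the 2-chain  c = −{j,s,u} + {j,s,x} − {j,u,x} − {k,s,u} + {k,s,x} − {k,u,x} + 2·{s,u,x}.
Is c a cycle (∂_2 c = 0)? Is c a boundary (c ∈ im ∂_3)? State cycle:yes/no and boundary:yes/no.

cycle:yes boundary:yes

n_0=10 n_1=27 n_2=23 n_3=5  [Q]
∂1: piv[ds,du,eu,gi,gj,gs,gt,gx,ik] rk=9  ker:gu,ij,is,it,iu,ix,jk,js,ju,jx,ks,ku,kx,st,su,sx,tx,ux
∂2: piv[gij,gis,git,giu,gju,gst,ijk,ijs,ijx,iku,isx,jks,jkx,jsu,jux] rk=15  ker:iju,ist,jku,jsx,ksu,ksx,kux,sux
∂3: piv[jksu,jksx,jkux,jsux] rk=4  ker:ksux
∂2c = 0
c vs im∂3: reduces to 0 ⇒ boundary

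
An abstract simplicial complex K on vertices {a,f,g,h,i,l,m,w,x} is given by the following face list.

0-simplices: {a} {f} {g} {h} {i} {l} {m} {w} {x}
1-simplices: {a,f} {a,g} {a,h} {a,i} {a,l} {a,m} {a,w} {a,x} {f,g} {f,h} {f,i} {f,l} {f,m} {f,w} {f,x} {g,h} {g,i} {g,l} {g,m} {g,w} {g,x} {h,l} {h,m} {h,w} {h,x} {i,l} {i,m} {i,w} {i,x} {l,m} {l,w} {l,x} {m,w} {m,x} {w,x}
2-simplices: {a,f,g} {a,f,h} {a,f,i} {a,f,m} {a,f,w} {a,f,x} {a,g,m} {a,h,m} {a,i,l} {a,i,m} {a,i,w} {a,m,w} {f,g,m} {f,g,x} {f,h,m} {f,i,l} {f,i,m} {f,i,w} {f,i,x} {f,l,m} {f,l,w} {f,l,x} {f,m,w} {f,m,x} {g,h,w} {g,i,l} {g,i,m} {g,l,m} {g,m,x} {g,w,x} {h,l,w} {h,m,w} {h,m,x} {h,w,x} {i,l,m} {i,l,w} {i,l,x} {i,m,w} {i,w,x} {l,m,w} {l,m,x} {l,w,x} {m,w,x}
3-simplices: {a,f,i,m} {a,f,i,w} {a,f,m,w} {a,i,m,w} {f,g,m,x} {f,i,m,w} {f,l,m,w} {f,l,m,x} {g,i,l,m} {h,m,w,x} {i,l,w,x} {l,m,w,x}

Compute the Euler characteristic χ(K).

χ(K)=5

n_0=9 n_1=35 n_2=43 n_3=12
χ=+9−35+43−12=5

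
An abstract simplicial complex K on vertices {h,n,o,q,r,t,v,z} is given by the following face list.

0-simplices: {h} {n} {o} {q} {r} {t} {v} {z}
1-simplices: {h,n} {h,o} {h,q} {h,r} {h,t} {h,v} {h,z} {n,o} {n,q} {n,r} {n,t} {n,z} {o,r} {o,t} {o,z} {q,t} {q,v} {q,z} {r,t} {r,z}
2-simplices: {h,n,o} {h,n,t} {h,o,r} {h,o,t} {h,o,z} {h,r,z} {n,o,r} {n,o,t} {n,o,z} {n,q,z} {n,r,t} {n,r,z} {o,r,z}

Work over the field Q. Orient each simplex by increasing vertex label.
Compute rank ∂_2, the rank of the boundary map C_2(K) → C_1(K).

n_0=8 n_1=20 n_2=13  [Q]
∂1: piv[hn,ho,hq,hr,ht,hv,hz] rk=7  ker:no,nq,nr,nt,nz,or,ot,oz,qt,qv,qz,rt,rz
∂2: piv[hno,hnt,hor,hot,hoz,hrz,nor,noz,nqz,nrt] rk=10  ker:not,nrz,orz
rk∂_2=10

rank∂_2=10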